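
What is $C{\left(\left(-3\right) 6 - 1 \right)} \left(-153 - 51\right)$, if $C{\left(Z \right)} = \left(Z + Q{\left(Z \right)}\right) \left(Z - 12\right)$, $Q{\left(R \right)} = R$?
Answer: $-240312$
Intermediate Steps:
$C{\left(Z \right)} = 2 Z \left(-12 + Z\right)$ ($C{\left(Z \right)} = \left(Z + Z\right) \left(Z - 12\right) = 2 Z \left(-12 + Z\right)$)
$C{\left(\left(-3\right) 6 - 1 \right)} \left(-153 - 51\right) = 2 \left(\left(-3\right) 6 - 1\right) \left(-12 - 19\right) \left(-153 - 51\right) = 2 \left(-18 - 1\right) \left(-12 - 19\right) \left(-204\right) = 2 \left(-19\right) \left(-12 - 19\right) \left(-204\right) = 2 \left(-19\right) \left(-31\right) \left(-204\right) = 1178 \left(-204\right) = -240312$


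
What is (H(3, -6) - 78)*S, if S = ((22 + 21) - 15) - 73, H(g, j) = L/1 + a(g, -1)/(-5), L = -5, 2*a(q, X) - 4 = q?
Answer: 7533/2 ≈ 3766.5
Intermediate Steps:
a(q, X) = 2 + q/2
H(g, j) = -27/5 - g/10 (H(g, j) = -5/1 + (2 + g/2)/(-5) = -5*1 + (2 + g/2)*(-⅕) = -5 + (-⅖ - g/10) = -27/5 - g/10)
S = -45 (S = (43 - 15) - 73 = 28 - 73 = -45)
(H(3, -6) - 78)*S = ((-27/5 - ⅒*3) - 78)*(-45) = ((-27/5 - 3/10) - 78)*(-45) = (-57/10 - 78)*(-45) = -837/10*(-45) = 7533/2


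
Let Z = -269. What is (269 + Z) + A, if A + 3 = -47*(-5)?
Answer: 232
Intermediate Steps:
A = 232 (A = -3 - 47*(-5) = -3 + 235 = 232)
(269 + Z) + A = (269 - 269) + 232 = 0 + 232 = 232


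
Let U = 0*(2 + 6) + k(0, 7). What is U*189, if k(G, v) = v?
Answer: 1323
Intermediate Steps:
U = 7 (U = 0*(2 + 6) + 7 = 0*8 + 7 = 0 + 7 = 7)
U*189 = 7*189 = 1323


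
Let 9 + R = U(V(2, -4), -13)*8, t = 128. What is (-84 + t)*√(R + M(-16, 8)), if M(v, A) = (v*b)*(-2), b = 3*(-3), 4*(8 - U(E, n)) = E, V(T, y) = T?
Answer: 44*I*√237 ≈ 677.37*I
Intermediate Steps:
U(E, n) = 8 - E/4
R = 51 (R = -9 + (8 - ¼*2)*8 = -9 + (8 - ½)*8 = -9 + (15/2)*8 = -9 + 60 = 51)
b = -9
M(v, A) = 18*v (M(v, A) = (v*(-9))*(-2) = -9*v*(-2) = 18*v)
(-84 + t)*√(R + M(-16, 8)) = (-84 + 128)*√(51 + 18*(-16)) = 44*√(51 - 288) = 44*√(-237) = 44*(I*√237) = 44*I*√237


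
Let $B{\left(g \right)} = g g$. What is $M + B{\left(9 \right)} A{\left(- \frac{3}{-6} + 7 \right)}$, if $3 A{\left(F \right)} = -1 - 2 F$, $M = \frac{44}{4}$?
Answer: $-421$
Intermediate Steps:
$B{\left(g \right)} = g^{2}$
$M = 11$ ($M = 44 \cdot \frac{1}{4} = 11$)
$A{\left(F \right)} = - \frac{1}{3} - \frac{2 F}{3}$ ($A{\left(F \right)} = \frac{-1 - 2 F}{3} = - \frac{1}{3} - \frac{2 F}{3}$)
$M + B{\left(9 \right)} A{\left(- \frac{3}{-6} + 7 \right)} = 11 + 9^{2} \left(- \frac{1}{3} - \frac{2 \left(- \frac{3}{-6} + 7\right)}{3}\right) = 11 + 81 \left(- \frac{1}{3} - \frac{2 \left(\left(-3\right) \left(- \frac{1}{6}\right) + 7\right)}{3}\right) = 11 + 81 \left(- \frac{1}{3} - \frac{2 \left(\frac{1}{2} + 7\right)}{3}\right) = 11 + 81 \left(- \frac{1}{3} - 5\right) = 11 + 81 \left(- \frac{16}{3}\right) = 11 - 432 = -421$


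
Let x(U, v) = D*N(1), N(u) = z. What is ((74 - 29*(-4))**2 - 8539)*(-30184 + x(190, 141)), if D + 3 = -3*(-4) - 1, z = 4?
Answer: -831019272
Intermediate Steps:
N(u) = 4
D = 8 (D = -3 + (-3*(-4) - 1) = -3 + (12 - 1) = -3 + 11 = 8)
x(U, v) = 32 (x(U, v) = 8*4 = 32)
((74 - 29*(-4))**2 - 8539)*(-30184 + x(190, 141)) = ((74 - 29*(-4))**2 - 8539)*(-30184 + 32) = ((74 + 116)**2 - 8539)*(-30152) = (190**2 - 8539)*(-30152) = (36100 - 8539)*(-30152) = 27561*(-30152) = -831019272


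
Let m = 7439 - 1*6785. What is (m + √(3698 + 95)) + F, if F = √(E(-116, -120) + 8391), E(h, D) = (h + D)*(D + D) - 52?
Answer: 654 + √3793 + √64979 ≈ 970.50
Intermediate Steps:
E(h, D) = -52 + 2*D*(D + h) (E(h, D) = (D + h)*(2*D) - 52 = 2*D*(D + h) - 52 = -52 + 2*D*(D + h))
m = 654 (m = 7439 - 6785 = 654)
F = √64979 (F = √((-52 + 2*(-120)² + 2*(-120)*(-116)) + 8391) = √((-52 + 2*14400 + 27840) + 8391) = √((-52 + 28800 + 27840) + 8391) = √(56588 + 8391) = √64979 ≈ 254.91)
(m + √(3698 + 95)) + F = (654 + √(3698 + 95)) + √64979 = (654 + √3793) + √64979 = 654 + √3793 + √64979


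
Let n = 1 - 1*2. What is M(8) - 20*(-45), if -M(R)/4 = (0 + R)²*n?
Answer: 1156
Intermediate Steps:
n = -1 (n = 1 - 2 = -1)
M(R) = 4*R² (M(R) = -4*(0 + R)²*(-1) = -4*R²*(-1) = -(-4)*R² = 4*R²)
M(8) - 20*(-45) = 4*8² - 20*(-45) = 4*64 + 900 = 256 + 900 = 1156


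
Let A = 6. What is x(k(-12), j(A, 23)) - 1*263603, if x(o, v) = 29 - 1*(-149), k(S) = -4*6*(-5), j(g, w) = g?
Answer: -263425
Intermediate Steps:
k(S) = 120 (k(S) = -24*(-5) = 120)
x(o, v) = 178 (x(o, v) = 29 + 149 = 178)
x(k(-12), j(A, 23)) - 1*263603 = 178 - 1*263603 = 178 - 263603 = -263425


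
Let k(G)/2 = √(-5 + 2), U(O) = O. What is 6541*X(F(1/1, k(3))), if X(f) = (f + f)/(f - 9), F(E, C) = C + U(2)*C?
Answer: 26164*√3/(2*√3 + 3*I) ≈ 7475.4 - 6473.9*I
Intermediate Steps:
k(G) = 2*I*√3 (k(G) = 2*√(-5 + 2) = 2*√(-3) = 2*(I*√3) = 2*I*√3)
F(E, C) = 3*C (F(E, C) = C + 2*C = 3*C)
X(f) = 2*f/(-9 + f) (X(f) = (2*f)/(-9 + f) = 2*f/(-9 + f))
6541*X(F(1/1, k(3))) = 6541*(2*(3*(2*I*√3))/(-9 + 3*(2*I*√3))) = 6541*(2*(6*I*√3)/(-9 + 6*I*√3)) = 6541*(12*I*√3/(-9 + 6*I*√3)) = 78492*I*√3/(-9 + 6*I*√3)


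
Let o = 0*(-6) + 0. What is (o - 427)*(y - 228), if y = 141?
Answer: 37149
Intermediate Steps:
o = 0 (o = 0 + 0 = 0)
(o - 427)*(y - 228) = (0 - 427)*(141 - 228) = -427*(-87) = 37149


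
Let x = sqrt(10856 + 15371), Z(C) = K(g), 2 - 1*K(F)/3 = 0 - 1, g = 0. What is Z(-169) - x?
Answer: 9 - sqrt(26227) ≈ -152.95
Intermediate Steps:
K(F) = 9 (K(F) = 6 - 3*(0 - 1) = 6 - 3*(-1) = 6 + 3 = 9)
Z(C) = 9
x = sqrt(26227) ≈ 161.95
Z(-169) - x = 9 - sqrt(26227)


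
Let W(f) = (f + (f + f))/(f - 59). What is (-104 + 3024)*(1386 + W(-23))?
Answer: 166032660/41 ≈ 4.0496e+6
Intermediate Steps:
W(f) = 3*f/(-59 + f) (W(f) = (f + 2*f)/(-59 + f) = (3*f)/(-59 + f) = 3*f/(-59 + f))
(-104 + 3024)*(1386 + W(-23)) = (-104 + 3024)*(1386 + 3*(-23)/(-59 - 23)) = 2920*(1386 + 3*(-23)/(-82)) = 2920*(1386 + 3*(-23)*(-1/82)) = 2920*(1386 + 69/82) = 2920*(113721/82) = 166032660/41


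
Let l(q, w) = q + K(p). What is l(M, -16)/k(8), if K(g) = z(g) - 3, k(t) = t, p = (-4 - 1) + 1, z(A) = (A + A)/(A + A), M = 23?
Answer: 21/8 ≈ 2.6250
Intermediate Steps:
z(A) = 1 (z(A) = (2*A)/((2*A)) = (2*A)*(1/(2*A)) = 1)
p = -4 (p = -5 + 1 = -4)
K(g) = -2 (K(g) = 1 - 3 = -2)
l(q, w) = -2 + q (l(q, w) = q - 2 = -2 + q)
l(M, -16)/k(8) = (-2 + 23)/8 = 21*(1/8) = 21/8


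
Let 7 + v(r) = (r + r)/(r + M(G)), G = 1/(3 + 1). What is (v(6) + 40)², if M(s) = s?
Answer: 762129/625 ≈ 1219.4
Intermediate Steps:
G = ¼ (G = 1/4 = ¼ ≈ 0.25000)
v(r) = -7 + 2*r/(¼ + r) (v(r) = -7 + (r + r)/(r + ¼) = -7 + (2*r)/(¼ + r) = -7 + 2*r/(¼ + r))
(v(6) + 40)² = ((-7 - 20*6)/(1 + 4*6) + 40)² = ((-7 - 120)/(1 + 24) + 40)² = (-127/25 + 40)² = (873/25)² = 762129/625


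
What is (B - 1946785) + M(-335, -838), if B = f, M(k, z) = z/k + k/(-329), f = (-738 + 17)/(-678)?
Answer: -145474665669929/74725770 ≈ -1.9468e+6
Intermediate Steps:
f = 721/678 (f = -1/678*(-721) = 721/678 ≈ 1.0634)
M(k, z) = -k/329 + z/k (M(k, z) = z/k + k*(-1/329) = z/k - k/329 = -k/329 + z/k)
B = 721/678 ≈ 1.0634
(B - 1946785) + M(-335, -838) = (721/678 - 1946785) + (-1/329*(-335) - 838/(-335)) = -1319919509/678 + (335/329 - 838*(-1/335)) = -1319919509/678 + (335/329 + 838/335) = -1319919509/678 + 387927/110215 = -145474665669929/74725770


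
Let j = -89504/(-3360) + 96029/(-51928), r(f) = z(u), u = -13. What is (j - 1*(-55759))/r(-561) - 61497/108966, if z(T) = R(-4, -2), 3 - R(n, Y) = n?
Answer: 5523417913678031/693152339880 ≈ 7968.5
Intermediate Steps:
R(n, Y) = 3 - n
z(T) = 7 (z(T) = 3 - 1*(-4) = 3 + 4 = 7)
r(f) = 7
j = 135159571/5452440 (j = -89504*(-1/3360) + 96029*(-1/51928) = 2797/105 - 96029/51928 = 135159571/5452440 ≈ 24.789)
(j - 1*(-55759))/r(-561) - 61497/108966 = (135159571/5452440 - 1*(-55759))/7 - 61497/108966 = (135159571/5452440 + 55759)*(⅐) - 61497*1/108966 = (304157761531/5452440)*(⅐) - 20499/36322 = 304157761531/38167080 - 20499/36322 = 5523417913678031/693152339880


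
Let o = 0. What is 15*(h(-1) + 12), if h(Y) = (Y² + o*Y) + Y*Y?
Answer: 210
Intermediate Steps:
h(Y) = 2*Y² (h(Y) = (Y² + 0*Y) + Y*Y = (Y² + 0) + Y² = Y² + Y² = 2*Y²)
15*(h(-1) + 12) = 15*(2*(-1)² + 12) = 15*(2*1 + 12) = 15*(2 + 12) = 15*14 = 210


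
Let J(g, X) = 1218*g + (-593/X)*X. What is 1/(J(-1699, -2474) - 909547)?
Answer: -1/2979522 ≈ -3.3562e-7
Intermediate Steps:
J(g, X) = -593 + 1218*g (J(g, X) = 1218*g - 593 = -593 + 1218*g)
1/(J(-1699, -2474) - 909547) = 1/((-593 + 1218*(-1699)) - 909547) = 1/((-593 - 2069382) - 909547) = 1/(-2069975 - 909547) = 1/(-2979522) = -1/2979522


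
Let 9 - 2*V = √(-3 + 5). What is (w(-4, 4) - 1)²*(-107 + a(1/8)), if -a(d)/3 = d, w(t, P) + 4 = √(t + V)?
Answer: -859*(10 - I*√2*√(-1 + √2))²/32 ≈ -2662.1 + 488.65*I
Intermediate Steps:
V = 9/2 - √2/2 (V = 9/2 - √(-3 + 5)/2 = 9/2 - √2/2 ≈ 3.7929)
w(t, P) = -4 + √(9/2 + t - √2/2) (w(t, P) = -4 + √(t + (9/2 - √2/2)) = -4 + √(9/2 + t - √2/2))
a(d) = -3*d
(w(-4, 4) - 1)²*(-107 + a(1/8)) = ((-4 + √(18 - 2*√2 + 4*(-4))/2) - 1)²*(-107 - 3/8) = ((-4 + √(18 - 2*√2 - 16)/2) - 1)²*(-107 - 3*⅛) = ((-4 + √(2 - 2*√2)/2) - 1)²*(-107 - 3/8) = (-5 + √(2 - 2*√2)/2)²*(-859/8) = -859*(-5 + √(2 - 2*√2)/2)²/8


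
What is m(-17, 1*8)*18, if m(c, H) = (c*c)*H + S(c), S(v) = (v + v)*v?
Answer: 52020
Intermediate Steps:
S(v) = 2*v² (S(v) = (2*v)*v = 2*v²)
m(c, H) = 2*c² + H*c² (m(c, H) = (c*c)*H + 2*c² = c²*H + 2*c² = H*c² + 2*c² = 2*c² + H*c²)
m(-17, 1*8)*18 = ((-17)²*(2 + 1*8))*18 = (289*(2 + 8))*18 = (289*10)*18 = 2890*18 = 52020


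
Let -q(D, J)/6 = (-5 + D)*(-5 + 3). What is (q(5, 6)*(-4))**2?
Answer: 0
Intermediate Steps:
q(D, J) = -60 + 12*D (q(D, J) = -6*(-5 + D)*(-5 + 3) = -6*(-5 + D)*(-2) = -6*(10 - 2*D) = -60 + 12*D)
(q(5, 6)*(-4))**2 = ((-60 + 12*5)*(-4))**2 = ((-60 + 60)*(-4))**2 = (0*(-4))**2 = 0**2 = 0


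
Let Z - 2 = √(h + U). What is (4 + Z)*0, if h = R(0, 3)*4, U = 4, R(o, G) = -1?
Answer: 0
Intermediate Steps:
h = -4 (h = -1*4 = -4)
Z = 2 (Z = 2 + √(-4 + 4) = 2 + √0 = 2 + 0 = 2)
(4 + Z)*0 = (4 + 2)*0 = 6*0 = 0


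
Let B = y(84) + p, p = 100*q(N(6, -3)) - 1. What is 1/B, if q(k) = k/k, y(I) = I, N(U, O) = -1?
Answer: 1/183 ≈ 0.0054645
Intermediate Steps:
q(k) = 1
p = 99 (p = 100*1 - 1 = 100 - 1 = 99)
B = 183 (B = 84 + 99 = 183)
1/B = 1/183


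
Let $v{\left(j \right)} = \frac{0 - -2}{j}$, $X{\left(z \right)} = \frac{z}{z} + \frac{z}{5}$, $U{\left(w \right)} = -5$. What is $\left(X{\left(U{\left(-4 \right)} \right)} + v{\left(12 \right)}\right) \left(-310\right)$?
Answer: $- \frac{155}{3} \approx -51.667$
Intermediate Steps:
$X{\left(z \right)} = 1 + \frac{z}{5}$ ($X{\left(z \right)} = 1 + z \frac{1}{5} = 1 + \frac{z}{5}$)
$v{\left(j \right)} = \frac{2}{j}$ ($v{\left(j \right)} = \frac{0 + 2}{j} = \frac{2}{j}$)
$\left(X{\left(U{\left(-4 \right)} \right)} + v{\left(12 \right)}\right) \left(-310\right) = \left(\left(1 + \frac{1}{5} \left(-5\right)\right) + \frac{2}{12}\right) \left(-310\right) = \left(\left(1 - 1\right) + 2 \cdot \frac{1}{12}\right) \left(-310\right) = \left(0 + \frac{1}{6}\right) \left(-310\right) = \frac{1}{6} \left(-310\right) = - \frac{155}{3}$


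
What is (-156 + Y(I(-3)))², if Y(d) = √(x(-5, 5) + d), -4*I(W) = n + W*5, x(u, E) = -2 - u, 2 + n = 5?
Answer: (156 - √6)² ≈ 23578.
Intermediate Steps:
n = 3 (n = -2 + 5 = 3)
I(W) = -¾ - 5*W/4 (I(W) = -(3 + W*5)/4 = -(3 + 5*W)/4 = -¾ - 5*W/4)
Y(d) = √(3 + d) (Y(d) = √((-2 - 1*(-5)) + d) = √((-2 + 5) + d) = √(3 + d))
(-156 + Y(I(-3)))² = (-156 + √(3 + (-¾ - 5/4*(-3))))² = (-156 + √(3 + (-¾ + 15/4)))² = (-156 + √(3 + 3))² = (-156 + √6)²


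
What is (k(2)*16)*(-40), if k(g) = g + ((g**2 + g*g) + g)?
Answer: -7680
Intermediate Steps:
k(g) = 2*g + 2*g**2 (k(g) = g + ((g**2 + g**2) + g) = g + (2*g**2 + g) = g + (g + 2*g**2) = 2*g + 2*g**2)
(k(2)*16)*(-40) = ((2*2*(1 + 2))*16)*(-40) = ((2*2*3)*16)*(-40) = (12*16)*(-40) = 192*(-40) = -7680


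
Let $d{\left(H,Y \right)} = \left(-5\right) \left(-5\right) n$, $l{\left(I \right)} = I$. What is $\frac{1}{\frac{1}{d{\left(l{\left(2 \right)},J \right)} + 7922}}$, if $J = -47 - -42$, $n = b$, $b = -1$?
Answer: $7897$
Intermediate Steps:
$n = -1$
$J = -5$ ($J = -47 + 42 = -5$)
$d{\left(H,Y \right)} = -25$ ($d{\left(H,Y \right)} = \left(-5\right) \left(-5\right) \left(-1\right) = 25 \left(-1\right) = -25$)
$\frac{1}{\frac{1}{d{\left(l{\left(2 \right)},J \right)} + 7922}} = \frac{1}{\frac{1}{-25 + 7922}} = \frac{1}{\frac{1}{7897}} = 7897$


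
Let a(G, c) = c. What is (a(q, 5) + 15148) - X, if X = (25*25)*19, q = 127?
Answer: 3278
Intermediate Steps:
X = 11875 (X = 625*19 = 11875)
(a(q, 5) + 15148) - X = (5 + 15148) - 1*11875 = 15153 - 11875 = 3278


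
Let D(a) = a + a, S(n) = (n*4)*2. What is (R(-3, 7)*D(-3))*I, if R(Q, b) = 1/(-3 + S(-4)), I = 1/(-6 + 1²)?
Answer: -6/175 ≈ -0.034286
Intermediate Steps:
S(n) = 8*n (S(n) = (4*n)*2 = 8*n)
D(a) = 2*a
I = -⅕ (I = 1/(-6 + 1) = 1/(-5) = -⅕ ≈ -0.20000)
R(Q, b) = -1/35 (R(Q, b) = 1/(-3 + 8*(-4)) = 1/(-3 - 32) = 1/(-35) = -1/35)
(R(-3, 7)*D(-3))*I = -2*(-3)/35*(-⅕) = -1/35*(-6)*(-⅕) = (6/35)*(-⅕) = -6/175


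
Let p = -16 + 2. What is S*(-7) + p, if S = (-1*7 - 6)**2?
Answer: -1197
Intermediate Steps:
p = -14
S = 169 (S = (-7 - 6)**2 = (-13)**2 = 169)
S*(-7) + p = 169*(-7) - 14 = -1183 - 14 = -1197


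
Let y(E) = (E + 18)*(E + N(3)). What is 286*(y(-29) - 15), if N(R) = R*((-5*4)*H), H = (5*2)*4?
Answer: 7637344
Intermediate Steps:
H = 40 (H = 10*4 = 40)
N(R) = -800*R (N(R) = R*(-5*4*40) = R*(-20*40) = R*(-800) = -800*R)
y(E) = (-2400 + E)*(18 + E) (y(E) = (E + 18)*(E - 800*3) = (18 + E)*(E - 2400) = (18 + E)*(-2400 + E) = (-2400 + E)*(18 + E))
286*(y(-29) - 15) = 286*((-43200 + (-29)² - 2382*(-29)) - 15) = 286*((-43200 + 841 + 69078) - 15) = 286*(26719 - 15) = 286*26704 = 7637344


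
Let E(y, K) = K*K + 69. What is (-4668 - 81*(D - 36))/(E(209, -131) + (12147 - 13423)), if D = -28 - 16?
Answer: 302/2659 ≈ 0.11358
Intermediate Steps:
D = -44
E(y, K) = 69 + K**2 (E(y, K) = K**2 + 69 = 69 + K**2)
(-4668 - 81*(D - 36))/(E(209, -131) + (12147 - 13423)) = (-4668 - 81*(-44 - 36))/((69 + (-131)**2) + (12147 - 13423)) = (-4668 - 81*(-80))/((69 + 17161) - 1276) = (-4668 + 6480)/(17230 - 1276) = 1812/15954 = 1812*(1/15954) = 302/2659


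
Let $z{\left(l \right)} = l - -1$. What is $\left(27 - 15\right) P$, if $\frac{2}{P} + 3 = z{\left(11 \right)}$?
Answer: $\frac{8}{3} \approx 2.6667$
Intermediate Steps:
$z{\left(l \right)} = 1 + l$ ($z{\left(l \right)} = l + 1 = 1 + l$)
$P = \frac{2}{9}$ ($P = \frac{2}{-3 + \left(1 + 11\right)} = \frac{2}{-3 + 12} = \frac{2}{9} \approx 0.22222$)
$\left(27 - 15\right) P = \left(27 - 15\right) \frac{2}{9} = 12 \cdot \frac{2}{9} = \frac{8}{3}$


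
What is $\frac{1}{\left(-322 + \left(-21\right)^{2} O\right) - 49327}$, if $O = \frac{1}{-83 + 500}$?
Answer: $- \frac{139}{6901064} \approx -2.0142 \cdot 10^{-5}$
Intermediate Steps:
$O = \frac{1}{417} \approx 0.0023981$
$\frac{1}{\left(-322 + \left(-21\right)^{2} O\right) - 49327} = \frac{1}{\left(-322 + \left(-21\right)^{2} \cdot \frac{1}{417}\right) - 49327} = \frac{1}{\left(-322 + 441 \cdot \frac{1}{417}\right) - 49327} = \frac{1}{\left(-322 + \frac{147}{139}\right) - 49327} = \frac{1}{- \frac{44611}{139} - 49327} = \frac{1}{- \frac{6901064}{139}} = - \frac{139}{6901064}$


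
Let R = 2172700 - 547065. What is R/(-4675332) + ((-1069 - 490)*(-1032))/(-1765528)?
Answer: -1299023707637/1031803694412 ≈ -1.2590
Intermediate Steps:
R = 1625635
R/(-4675332) + ((-1069 - 490)*(-1032))/(-1765528) = 1625635/(-4675332) + ((-1069 - 490)*(-1032))/(-1765528) = 1625635*(-1/4675332) - 1559*(-1032)*(-1/1765528) = -1625635/4675332 + 1608888*(-1/1765528) = -1625635/4675332 - 201111/220691 = -1299023707637/1031803694412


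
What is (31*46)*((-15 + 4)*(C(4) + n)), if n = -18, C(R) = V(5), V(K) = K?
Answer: 203918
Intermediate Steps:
C(R) = 5
(31*46)*((-15 + 4)*(C(4) + n)) = (31*46)*((-15 + 4)*(5 - 18)) = 1426*(-11*(-13)) = 1426*143 = 203918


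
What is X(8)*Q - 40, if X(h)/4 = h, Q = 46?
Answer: 1432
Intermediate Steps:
X(h) = 4*h
X(8)*Q - 40 = (4*8)*46 - 40 = 32*46 - 40 = 1472 - 40 = 1432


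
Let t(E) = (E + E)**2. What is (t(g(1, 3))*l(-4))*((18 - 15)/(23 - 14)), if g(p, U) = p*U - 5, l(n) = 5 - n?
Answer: 48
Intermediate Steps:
g(p, U) = -5 + U*p (g(p, U) = U*p - 5 = -5 + U*p)
t(E) = 4*E**2 (t(E) = (2*E)**2 = 4*E**2)
(t(g(1, 3))*l(-4))*((18 - 15)/(23 - 14)) = ((4*(-5 + 3*1)**2)*(5 - 1*(-4)))*((18 - 15)/(23 - 14)) = ((4*(-5 + 3)**2)*(5 + 4))*(3/9) = ((4*(-2)**2)*9)*(3*(1/9)) = ((4*4)*9)*(1/3) = (16*9)*(1/3) = 144*(1/3) = 48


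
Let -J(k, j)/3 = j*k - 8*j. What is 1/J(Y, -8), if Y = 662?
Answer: 1/15696 ≈ 6.3710e-5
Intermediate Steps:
J(k, j) = 24*j - 3*j*k (J(k, j) = -3*(j*k - 8*j) = -3*(-8*j + j*k) = 24*j - 3*j*k)
1/J(Y, -8) = 1/(3*(-8)*(8 - 1*662)) = 1/(3*(-8)*(8 - 662)) = 1/(3*(-8)*(-654)) = 1/15696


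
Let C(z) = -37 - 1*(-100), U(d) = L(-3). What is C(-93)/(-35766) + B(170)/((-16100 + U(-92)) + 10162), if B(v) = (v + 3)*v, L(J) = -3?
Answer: -116916927/23609534 ≈ -4.9521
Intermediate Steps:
U(d) = -3
B(v) = v*(3 + v) (B(v) = (3 + v)*v = v*(3 + v))
C(z) = 63 (C(z) = -37 + 100 = 63)
C(-93)/(-35766) + B(170)/((-16100 + U(-92)) + 10162) = 63/(-35766) + (170*(3 + 170))/((-16100 - 3) + 10162) = 63*(-1/35766) + (170*173)/(-16103 + 10162) = -7/3974 + 29410/(-5941) = -7/3974 + 29410*(-1/5941) = -7/3974 - 29410/5941 = -116916927/23609534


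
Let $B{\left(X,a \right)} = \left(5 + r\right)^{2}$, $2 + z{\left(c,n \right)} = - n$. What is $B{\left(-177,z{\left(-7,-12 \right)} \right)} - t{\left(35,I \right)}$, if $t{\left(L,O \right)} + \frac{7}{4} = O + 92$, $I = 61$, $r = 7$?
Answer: $- \frac{29}{4} \approx -7.25$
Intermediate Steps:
$z{\left(c,n \right)} = -2 - n$
$B{\left(X,a \right)} = 144$ ($B{\left(X,a \right)} = \left(5 + 7\right)^{2} = 12^{2} = 144$)
$t{\left(L,O \right)} = \frac{361}{4} + O$ ($t{\left(L,O \right)} = - \frac{7}{4} + \left(O + 92\right) = - \frac{7}{4} + \left(92 + O\right) = \frac{361}{4} + O$)
$B{\left(-177,z{\left(-7,-12 \right)} \right)} - t{\left(35,I \right)} = 144 - \left(\frac{361}{4} + 61\right) = 144 - \frac{605}{4} = - \frac{29}{4}$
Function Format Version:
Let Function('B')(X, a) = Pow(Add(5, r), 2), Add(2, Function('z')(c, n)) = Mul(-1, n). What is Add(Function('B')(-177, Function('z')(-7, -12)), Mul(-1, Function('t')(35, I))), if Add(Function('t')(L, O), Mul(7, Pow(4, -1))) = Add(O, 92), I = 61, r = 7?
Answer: Rational(-29, 4) ≈ -7.2500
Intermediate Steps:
Function('z')(c, n) = Add(-2, Mul(-1, n))
Function('B')(X, a) = 144 (Function('B')(X, a) = Pow(Add(5, 7), 2) = Pow(12, 2) = 144)
Function('t')(L, O) = Add(Rational(361, 4), O) (Function('t')(L, O) = Add(Rational(-7, 4), Add(O, 92)) = Add(Rational(-7, 4), Add(92, O)) = Add(Rational(361, 4), O))
Add(Function('B')(-177, Function('z')(-7, -12)), Mul(-1, Function('t')(35, I))) = Add(144, Mul(-1, Add(Rational(361, 4), 61))) = Add(144, Mul(-1, Rational(605, 4))) = Add(144, Rational(-605, 4)) = Rational(-29, 4)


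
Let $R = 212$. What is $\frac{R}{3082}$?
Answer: $\frac{106}{1541} \approx 0.068787$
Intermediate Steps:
$\frac{R}{3082} = \frac{212}{3082} = 212 \cdot \frac{1}{3082} = \frac{106}{1541}$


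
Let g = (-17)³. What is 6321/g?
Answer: -6321/4913 ≈ -1.2866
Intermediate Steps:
g = -4913
6321/g = 6321/(-4913) = 6321*(-1/4913) = -6321/4913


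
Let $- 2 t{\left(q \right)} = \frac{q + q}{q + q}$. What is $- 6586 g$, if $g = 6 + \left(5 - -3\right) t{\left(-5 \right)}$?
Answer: $-13172$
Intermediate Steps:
$t{\left(q \right)} = - \frac{1}{2}$ ($t{\left(q \right)} = - \frac{\left(q + q\right) \frac{1}{q + q}}{2} = - \frac{2 q \frac{1}{2 q}}{2} = \left(- \frac{1}{2}\right) 1 = - \frac{1}{2}$)
$g = 2$ ($g = 6 + \left(5 - -3\right) \left(- \frac{1}{2}\right) = 6 + \left(5 + 3\right) \left(- \frac{1}{2}\right) = 6 + 8 \left(- \frac{1}{2}\right) = 6 - 4 = 2$)
$- 6586 g = \left(-6586\right) 2 = -13172$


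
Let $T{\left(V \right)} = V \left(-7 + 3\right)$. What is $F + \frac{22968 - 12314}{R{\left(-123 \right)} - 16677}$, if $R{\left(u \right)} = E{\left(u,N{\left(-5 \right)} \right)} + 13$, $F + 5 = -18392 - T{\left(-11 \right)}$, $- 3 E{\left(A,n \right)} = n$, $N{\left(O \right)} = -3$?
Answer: $- \frac{307293037}{16663} \approx -18442.0$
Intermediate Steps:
$T{\left(V \right)} = - 4 V$ ($T{\left(V \right)} = V \left(-4\right) = - 4 V$)
$E{\left(A,n \right)} = - \frac{n}{3}$
$F = -18441$ ($F = -5 - \left(18392 - -44\right) = -5 - 18436 = -18441$)
$R{\left(u \right)} = 14$ ($R{\left(u \right)} = \left(- \frac{1}{3}\right) \left(-3\right) + 13 = 1 + 13 = 14$)
$F + \frac{22968 - 12314}{R{\left(-123 \right)} - 16677} = -18441 + \frac{22968 - 12314}{14 - 16677} = -18441 + \frac{10654}{-16663} = -18441 + 10654 \left(- \frac{1}{16663}\right) = -18441 - \frac{10654}{16663} = - \frac{307293037}{16663}$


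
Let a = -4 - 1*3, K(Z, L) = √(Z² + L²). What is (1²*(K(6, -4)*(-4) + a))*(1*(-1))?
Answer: 7 + 8*√13 ≈ 35.844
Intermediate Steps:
K(Z, L) = √(L² + Z²)
a = -7 (a = -4 - 3 = -7)
(1²*(K(6, -4)*(-4) + a))*(1*(-1)) = (1²*(√((-4)² + 6²)*(-4) - 7))*(1*(-1)) = (1*(√(16 + 36)*(-4) - 7))*(-1) = (1*(√52*(-4) - 7))*(-1) = (1*((2*√13)*(-4) - 7))*(-1) = (1*(-8*√13 - 7))*(-1) = (1*(-7 - 8*√13))*(-1) = (-7 - 8*√13)*(-1) = 7 + 8*√13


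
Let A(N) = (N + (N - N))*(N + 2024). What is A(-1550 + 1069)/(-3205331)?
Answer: 742183/3205331 ≈ 0.23155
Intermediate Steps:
A(N) = N*(2024 + N) (A(N) = (N + 0)*(2024 + N) = N*(2024 + N))
A(-1550 + 1069)/(-3205331) = ((-1550 + 1069)*(2024 + (-1550 + 1069)))/(-3205331) = -481*(2024 - 481)*(-1/3205331) = -481*1543*(-1/3205331) = -742183*(-1/3205331) = 742183/3205331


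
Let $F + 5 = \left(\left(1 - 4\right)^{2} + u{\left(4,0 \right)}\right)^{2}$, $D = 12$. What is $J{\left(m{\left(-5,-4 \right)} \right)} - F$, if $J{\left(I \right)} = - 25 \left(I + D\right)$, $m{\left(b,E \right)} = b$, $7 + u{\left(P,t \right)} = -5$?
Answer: $-179$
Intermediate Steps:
$u{\left(P,t \right)} = -12$ ($u{\left(P,t \right)} = -7 - 5 = -12$)
$F = 4$ ($F = -5 + \left(\left(1 - 4\right)^{2} - 12\right)^{2} = -5 + \left(\left(-3\right)^{2} - 12\right)^{2} = -5 + \left(9 - 12\right)^{2} = -5 + \left(-3\right)^{2} = -5 + 9 = 4$)
$J{\left(I \right)} = -300 - 25 I$ ($J{\left(I \right)} = - 25 \left(I + 12\right) = - 25 \left(12 + I\right) = -300 - 25 I$)
$J{\left(m{\left(-5,-4 \right)} \right)} - F = \left(-300 - -125\right) - 4 = \left(-300 + 125\right) - 4 = -175 - 4 = -179$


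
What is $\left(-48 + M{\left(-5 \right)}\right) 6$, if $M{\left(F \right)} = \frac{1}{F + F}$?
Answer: $- \frac{1443}{5} \approx -288.6$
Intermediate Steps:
$M{\left(F \right)} = \frac{1}{2 F}$
$\left(-48 + M{\left(-5 \right)}\right) 6 = \left(-48 + \frac{1}{2 \left(-5\right)}\right) 6 = \left(-48 + \frac{1}{2} \left(- \frac{1}{5}\right)\right) 6 = \left(-48 - \frac{1}{10}\right) 6 = \left(- \frac{481}{10}\right) 6 = - \frac{1443}{5}$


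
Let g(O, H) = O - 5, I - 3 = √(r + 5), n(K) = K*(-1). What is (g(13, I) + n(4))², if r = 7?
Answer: 16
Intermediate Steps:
n(K) = -K
I = 3 + 2*√3 (I = 3 + √(7 + 5) = 3 + √12 = 3 + 2*√3 ≈ 6.4641)
g(O, H) = -5 + O
(g(13, I) + n(4))² = ((-5 + 13) - 1*4)² = (8 - 4)² = 4² = 16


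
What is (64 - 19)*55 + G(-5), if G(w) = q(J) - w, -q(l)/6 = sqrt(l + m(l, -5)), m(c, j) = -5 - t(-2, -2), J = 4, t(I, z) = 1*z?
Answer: 2474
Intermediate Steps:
t(I, z) = z
m(c, j) = -3 (m(c, j) = -5 - 1*(-2) = -5 + 2 = -3)
q(l) = -6*sqrt(-3 + l) (q(l) = -6*sqrt(l - 3) = -6*sqrt(-3 + l))
G(w) = -6 - w (G(w) = -6*sqrt(-3 + 4) - w = -6*sqrt(1) - w = -6*1 - w = -6 - w)
(64 - 19)*55 + G(-5) = (64 - 19)*55 + (-6 - 1*(-5)) = 45*55 + (-6 + 5) = 2475 - 1 = 2474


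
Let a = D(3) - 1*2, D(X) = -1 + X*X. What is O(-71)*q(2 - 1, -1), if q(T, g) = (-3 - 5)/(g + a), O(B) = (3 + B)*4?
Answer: 2176/5 ≈ 435.20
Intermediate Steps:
D(X) = -1 + X²
a = 6 (a = (-1 + 3²) - 1*2 = (-1 + 9) - 2 = 8 - 2 = 6)
O(B) = 12 + 4*B
q(T, g) = -8/(6 + g) (q(T, g) = (-3 - 5)/(g + 6) = -8/(6 + g))
O(-71)*q(2 - 1, -1) = (12 + 4*(-71))*(-8/(6 - 1)) = (12 - 284)*(-8/5) = -(-2176)/5 = -272*(-8/5) = 2176/5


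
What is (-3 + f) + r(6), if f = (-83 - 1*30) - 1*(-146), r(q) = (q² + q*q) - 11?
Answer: 91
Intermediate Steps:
r(q) = -11 + 2*q² (r(q) = (q² + q²) - 11 = 2*q² - 11 = -11 + 2*q²)
f = 33 (f = (-83 - 30) + 146 = -113 + 146 = 33)
(-3 + f) + r(6) = (-3 + 33) + (-11 + 2*6²) = 30 + (-11 + 2*36) = 30 + (-11 + 72) = 30 + 61 = 91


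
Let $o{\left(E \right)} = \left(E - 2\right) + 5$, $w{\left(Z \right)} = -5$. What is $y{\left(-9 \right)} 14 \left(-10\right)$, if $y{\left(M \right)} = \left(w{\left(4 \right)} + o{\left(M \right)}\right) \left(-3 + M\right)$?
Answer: $-18480$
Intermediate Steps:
$o{\left(E \right)} = 3 + E$ ($o{\left(E \right)} = \left(-2 + E\right) + 5 = 3 + E$)
$y{\left(M \right)} = \left(-3 + M\right) \left(-2 + M\right)$ ($y{\left(M \right)} = \left(-5 + \left(3 + M\right)\right) \left(-3 + M\right) = \left(-2 + M\right) \left(-3 + M\right) = \left(-3 + M\right) \left(-2 + M\right)$)
$y{\left(-9 \right)} 14 \left(-10\right) = \left(6 + \left(-9\right)^{2} - -45\right) 14 \left(-10\right) = \left(6 + 81 + 45\right) \left(-140\right) = 132 \left(-140\right) = -18480$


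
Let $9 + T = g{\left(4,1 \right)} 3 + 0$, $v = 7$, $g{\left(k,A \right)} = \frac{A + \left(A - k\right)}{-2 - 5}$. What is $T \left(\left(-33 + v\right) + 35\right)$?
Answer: $- \frac{513}{7} \approx -73.286$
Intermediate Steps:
$g{\left(k,A \right)} = - \frac{2 A}{7} + \frac{k}{7}$ ($g{\left(k,A \right)} = \frac{- k + 2 A}{-7} = \left(- k + 2 A\right) \left(- \frac{1}{7}\right) = - \frac{2 A}{7} + \frac{k}{7}$)
$T = - \frac{57}{7}$ ($T = -9 + \left(\left(\left(- \frac{2}{7}\right) 1 + \frac{1}{7} \cdot 4\right) 3 + 0\right) = -9 + \left(\left(- \frac{2}{7} + \frac{4}{7}\right) 3 + 0\right) = -9 + \left(\frac{2}{7} \cdot 3 + 0\right) = -9 + \left(\frac{6}{7} + 0\right) = -9 + \frac{6}{7} = - \frac{57}{7} \approx -8.1429$)
$T \left(\left(-33 + v\right) + 35\right) = - \frac{57 \left(\left(-33 + 7\right) + 35\right)}{7} = - \frac{57 \left(-26 + 35\right)}{7} = \left(- \frac{57}{7}\right) 9 = - \frac{513}{7}$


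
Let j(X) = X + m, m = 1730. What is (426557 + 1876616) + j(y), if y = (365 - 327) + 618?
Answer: 2305559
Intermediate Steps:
y = 656 (y = 38 + 618 = 656)
j(X) = 1730 + X (j(X) = X + 1730 = 1730 + X)
(426557 + 1876616) + j(y) = (426557 + 1876616) + (1730 + 656) = 2303173 + 2386 = 2305559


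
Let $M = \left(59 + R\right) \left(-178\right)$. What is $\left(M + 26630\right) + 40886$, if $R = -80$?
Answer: $71254$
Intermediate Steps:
$M = 3738$ ($M = \left(59 - 80\right) \left(-178\right) = \left(-21\right) \left(-178\right) = 3738$)
$\left(M + 26630\right) + 40886 = \left(3738 + 26630\right) + 40886 = 30368 + 40886 = 71254$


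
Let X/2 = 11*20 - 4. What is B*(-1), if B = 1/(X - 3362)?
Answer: 1/2930 ≈ 0.00034130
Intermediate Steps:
X = 432 (X = 2*(11*20 - 4) = 2*(220 - 4) = 2*216 = 432)
B = -1/2930 (B = 1/(432 - 3362) = 1/(-2930) = -1/2930 ≈ -0.00034130)
B*(-1) = -1/2930*(-1) = 1/2930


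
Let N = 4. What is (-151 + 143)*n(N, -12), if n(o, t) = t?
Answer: 96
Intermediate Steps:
(-151 + 143)*n(N, -12) = (-151 + 143)*(-12) = -8*(-12) = 96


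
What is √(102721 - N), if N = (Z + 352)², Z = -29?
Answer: 2*I*√402 ≈ 40.1*I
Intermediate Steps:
N = 104329 (N = (-29 + 352)² = 323² = 104329)
√(102721 - N) = √(102721 - 1*104329) = √(102721 - 104329) = √(-1608) = 2*I*√402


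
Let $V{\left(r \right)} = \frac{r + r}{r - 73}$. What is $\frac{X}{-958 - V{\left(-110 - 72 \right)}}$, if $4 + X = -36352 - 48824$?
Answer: $\frac{10860450}{122327} \approx 88.782$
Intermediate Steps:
$V{\left(r \right)} = \frac{2 r}{-73 + r}$
$X = -85180$ ($X = -4 - 85176 = -85180$)
$\frac{X}{-958 - V{\left(-110 - 72 \right)}} = - \frac{85180}{-958 - \frac{2 \left(-110 - 72\right)}{-73 - 182}} = - \frac{85180}{-958 - 2 \left(-182\right) \frac{1}{-73 - 182}} = - \frac{85180}{-958 - 2 \left(-182\right) \frac{1}{-255}} = - \frac{85180}{-958 - 2 \left(-182\right) \left(- \frac{1}{255}\right)} = - \frac{85180}{-958 - \frac{364}{255}} = - \frac{85180}{- \frac{244654}{255}} = \left(-85180\right) \left(- \frac{255}{244654}\right) = \frac{10860450}{122327}$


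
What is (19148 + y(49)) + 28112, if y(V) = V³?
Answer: 164909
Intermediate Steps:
(19148 + y(49)) + 28112 = (19148 + 49³) + 28112 = (19148 + 117649) + 28112 = 136797 + 28112 = 164909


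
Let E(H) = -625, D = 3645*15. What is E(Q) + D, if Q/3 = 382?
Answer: 54050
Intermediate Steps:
D = 54675
Q = 1146 (Q = 3*382 = 1146)
E(Q) + D = -625 + 54675 = 54050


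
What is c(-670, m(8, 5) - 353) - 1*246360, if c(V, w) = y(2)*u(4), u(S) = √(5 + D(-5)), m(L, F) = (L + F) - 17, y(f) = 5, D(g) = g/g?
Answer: -246360 + 5*√6 ≈ -2.4635e+5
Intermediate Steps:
D(g) = 1
m(L, F) = -17 + F + L (m(L, F) = (F + L) - 17 = -17 + F + L)
u(S) = √6 (u(S) = √(5 + 1) = √6)
c(V, w) = 5*√6
c(-670, m(8, 5) - 353) - 1*246360 = 5*√6 - 1*246360 = 5*√6 - 246360 = -246360 + 5*√6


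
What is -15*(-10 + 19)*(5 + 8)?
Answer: -1755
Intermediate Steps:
-15*(-10 + 19)*(5 + 8) = -135*13 = -15*117 = -1755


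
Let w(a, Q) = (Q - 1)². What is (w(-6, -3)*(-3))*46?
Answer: -2208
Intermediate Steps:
w(a, Q) = (-1 + Q)²
(w(-6, -3)*(-3))*46 = ((-1 - 3)²*(-3))*46 = ((-4)²*(-3))*46 = (16*(-3))*46 = -48*46 = -2208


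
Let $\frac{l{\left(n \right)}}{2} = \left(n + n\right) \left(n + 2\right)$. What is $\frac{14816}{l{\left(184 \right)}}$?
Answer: $\frac{463}{4278} \approx 0.10823$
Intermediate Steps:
$l{\left(n \right)} = 4 n \left(2 + n\right)$ ($l{\left(n \right)} = 2 \left(n + n\right) \left(n + 2\right) = 2 \cdot 2 n \left(2 + n\right) = 4 n \left(2 + n\right)$)
$\frac{14816}{l{\left(184 \right)}} = \frac{14816}{4 \cdot 184 \left(2 + 184\right)} = \frac{14816}{4 \cdot 184 \cdot 186} = \frac{14816}{136896} = 14816 \cdot \frac{1}{136896} = \frac{463}{4278}$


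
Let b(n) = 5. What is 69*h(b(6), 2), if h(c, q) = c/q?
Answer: 345/2 ≈ 172.50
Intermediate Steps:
69*h(b(6), 2) = 69*(5/2) = 345/2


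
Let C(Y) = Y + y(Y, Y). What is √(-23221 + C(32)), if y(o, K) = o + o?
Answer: 25*I*√37 ≈ 152.07*I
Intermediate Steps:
y(o, K) = 2*o
C(Y) = 3*Y (C(Y) = Y + 2*Y = 3*Y)
√(-23221 + C(32)) = √(-23221 + 3*32) = √(-23221 + 96) = √(-23125) = 25*I*√37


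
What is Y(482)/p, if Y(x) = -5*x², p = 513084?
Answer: -290405/128271 ≈ -2.2640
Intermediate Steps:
Y(482)/p = -5*482²/513084 = -5*232324*(1/513084) = -1161620*1/513084 = -290405/128271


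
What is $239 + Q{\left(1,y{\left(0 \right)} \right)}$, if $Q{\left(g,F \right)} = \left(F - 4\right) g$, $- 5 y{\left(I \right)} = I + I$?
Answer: $235$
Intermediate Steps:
$y{\left(I \right)} = - \frac{2 I}{5}$ ($y{\left(I \right)} = - \frac{I + I}{5} = - \frac{2 I}{5}$)
$Q{\left(g,F \right)} = g \left(-4 + F\right)$ ($Q{\left(g,F \right)} = \left(-4 + F\right) g = g \left(-4 + F\right)$)
$239 + Q{\left(1,y{\left(0 \right)} \right)} = 239 + 1 \left(-4 - 0\right) = 239 + 1 \left(-4 + 0\right) = 239 + 1 \left(-4\right) = 239 - 4 = 235$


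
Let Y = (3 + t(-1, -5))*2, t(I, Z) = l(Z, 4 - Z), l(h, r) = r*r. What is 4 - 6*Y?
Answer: -1004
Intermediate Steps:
l(h, r) = r²
t(I, Z) = (4 - Z)²
Y = 168 (Y = (3 + (-4 - 5)²)*2 = (3 + (-9)²)*2 = (3 + 81)*2 = 84*2 = 168)
4 - 6*Y = 4 - 6*168 = 4 - 1008 = -1004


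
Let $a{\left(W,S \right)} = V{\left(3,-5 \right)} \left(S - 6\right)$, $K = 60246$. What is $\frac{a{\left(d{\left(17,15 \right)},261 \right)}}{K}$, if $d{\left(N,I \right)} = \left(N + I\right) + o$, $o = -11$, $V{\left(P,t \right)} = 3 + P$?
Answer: $\frac{85}{3347} \approx 0.025396$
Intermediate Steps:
$d{\left(N,I \right)} = -11 + I + N$ ($d{\left(N,I \right)} = \left(N + I\right) - 11 = \left(I + N\right) - 11 = -11 + I + N$)
$a{\left(W,S \right)} = -36 + 6 S$ ($a{\left(W,S \right)} = \left(3 + 3\right) \left(S - 6\right) = 6 \left(-6 + S\right) = -36 + 6 S$)
$\frac{a{\left(d{\left(17,15 \right)},261 \right)}}{K} = \frac{-36 + 6 \cdot 261}{60246} = \left(-36 + 1566\right) \frac{1}{60246} = 1530 \cdot \frac{1}{60246} = \frac{85}{3347}$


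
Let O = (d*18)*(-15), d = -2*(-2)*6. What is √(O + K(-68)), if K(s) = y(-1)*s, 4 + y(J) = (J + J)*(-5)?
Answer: 2*I*√1722 ≈ 82.994*I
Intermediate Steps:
y(J) = -4 - 10*J (y(J) = -4 + (J + J)*(-5) = -4 + (2*J)*(-5) = -4 - 10*J)
d = 24 (d = 4*6 = 24)
O = -6480 (O = (24*18)*(-15) = 432*(-15) = -6480)
K(s) = 6*s (K(s) = (-4 - 10*(-1))*s = (-4 + 10)*s = 6*s)
√(O + K(-68)) = √(-6480 + 6*(-68)) = √(-6480 - 408) = √(-6888) = 2*I*√1722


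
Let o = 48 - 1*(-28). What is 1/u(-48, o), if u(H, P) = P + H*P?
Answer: -1/3572 ≈ -0.00027996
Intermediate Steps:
o = 76 (o = 48 + 28 = 76)
1/u(-48, o) = 1/(76*(1 - 48)) = 1/(76*(-47)) = 1/(-3572) = -1/3572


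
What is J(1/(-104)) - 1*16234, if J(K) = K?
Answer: -1688337/104 ≈ -16234.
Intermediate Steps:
J(1/(-104)) - 1*16234 = 1/(-104) - 1*16234 = -1/104 - 16234 = -1688337/104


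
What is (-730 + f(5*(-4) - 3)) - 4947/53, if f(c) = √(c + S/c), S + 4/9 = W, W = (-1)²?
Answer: -43637/53 + I*√109618/69 ≈ -823.34 + 4.7983*I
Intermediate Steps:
W = 1
S = 5/9 (S = -4/9 + 1 = 5/9 ≈ 0.55556)
f(c) = √(c + 5/(9*c))
(-730 + f(5*(-4) - 3)) - 4947/53 = (-730 + √(5/(5*(-4) - 3) + 9*(5*(-4) - 3))/3) - 4947/53 = (-730 + √(5/(-20 - 3) + 9*(-20 - 3))/3) - 4947*1/53 = (-730 + √(5/(-23) + 9*(-23))/3) - 4947/53 = (-730 + √(5*(-1/23) - 207)/3) - 4947/53 = (-730 + √(-5/23 - 207)/3) - 4947/53 = (-730 + √(-4766/23)/3) - 4947/53 = (-730 + (I*√109618/23)/3) - 4947/53 = (-730 + I*√109618/69) - 4947/53 = -43637/53 + I*√109618/69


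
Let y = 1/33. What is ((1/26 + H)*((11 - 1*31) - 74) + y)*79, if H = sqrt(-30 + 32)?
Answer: -121502/429 - 7426*sqrt(2) ≈ -10785.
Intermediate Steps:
y = 1/33 ≈ 0.030303
H = sqrt(2) ≈ 1.4142
((1/26 + H)*((11 - 1*31) - 74) + y)*79 = ((1/26 + sqrt(2))*((11 - 1*31) - 74) + 1/33)*79 = ((1/26 + sqrt(2))*((11 - 31) - 74) + 1/33)*79 = ((1/26 + sqrt(2))*(-20 - 74) + 1/33)*79 = ((1/26 + sqrt(2))*(-94) + 1/33)*79 = ((-47/13 - 94*sqrt(2)) + 1/33)*79 = (-1538/429 - 94*sqrt(2))*79 = -121502/429 - 7426*sqrt(2)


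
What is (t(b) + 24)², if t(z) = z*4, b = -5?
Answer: 16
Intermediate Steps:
t(z) = 4*z
(t(b) + 24)² = (4*(-5) + 24)² = (-20 + 24)² = 4² = 16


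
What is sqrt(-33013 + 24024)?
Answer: I*sqrt(8989) ≈ 94.81*I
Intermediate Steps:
sqrt(-33013 + 24024) = sqrt(-8989) = I*sqrt(8989)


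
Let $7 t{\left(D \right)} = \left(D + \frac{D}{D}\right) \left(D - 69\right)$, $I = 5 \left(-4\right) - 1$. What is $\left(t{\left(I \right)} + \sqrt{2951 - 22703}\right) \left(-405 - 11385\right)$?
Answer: $- \frac{21222000}{7} - 23580 i \sqrt{4938} \approx -3.0317 \cdot 10^{6} - 1.657 \cdot 10^{6} i$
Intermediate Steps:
$I = -21$ ($I = -20 - 1 = -21$)
$t{\left(D \right)} = \frac{\left(1 + D\right) \left(-69 + D\right)}{7}$ ($t{\left(D \right)} = \frac{\left(D + \frac{D}{D}\right) \left(D - 69\right)}{7} = \frac{\left(D + 1\right) \left(-69 + D\right)}{7} = \frac{\left(1 + D\right) \left(-69 + D\right)}{7}$)
$\left(t{\left(I \right)} + \sqrt{2951 - 22703}\right) \left(-405 - 11385\right) = \left(\left(- \frac{69}{7} - -204 + \frac{\left(-21\right)^{2}}{7}\right) + \sqrt{2951 - 22703}\right) \left(-405 - 11385\right) = \left(\left(- \frac{69}{7} + 204 + \frac{1}{7} \cdot 441\right) + \sqrt{-19752}\right) \left(-11790\right) = \left(\left(- \frac{69}{7} + 204 + 63\right) + 2 i \sqrt{4938}\right) \left(-11790\right) = \left(\frac{1800}{7} + 2 i \sqrt{4938}\right) \left(-11790\right) = - \frac{21222000}{7} - 23580 i \sqrt{4938}$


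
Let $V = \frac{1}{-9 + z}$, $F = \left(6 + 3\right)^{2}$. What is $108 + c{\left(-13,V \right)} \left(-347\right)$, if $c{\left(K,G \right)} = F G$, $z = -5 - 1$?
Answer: $\frac{9909}{5} \approx 1981.8$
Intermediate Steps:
$F = 81$ ($F = 9^{2} = 81$)
$z = -6$ ($z = -5 - 1 = -6$)
$V = - \frac{1}{15}$ ($V = \frac{1}{-9 - 6} = \frac{1}{-15} = - \frac{1}{15} \approx -0.066667$)
$c{\left(K,G \right)} = 81 G$
$108 + c{\left(-13,V \right)} \left(-347\right) = 108 + 81 \left(- \frac{1}{15}\right) \left(-347\right) = 108 - - \frac{9369}{5} = 108 + \frac{9369}{5} = \frac{9909}{5}$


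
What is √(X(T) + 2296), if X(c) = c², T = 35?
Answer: √3521 ≈ 59.338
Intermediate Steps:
√(X(T) + 2296) = √(35² + 2296) = √(1225 + 2296) = √3521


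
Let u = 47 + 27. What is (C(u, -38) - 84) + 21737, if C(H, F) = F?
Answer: 21615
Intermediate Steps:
u = 74
(C(u, -38) - 84) + 21737 = (-38 - 84) + 21737 = -122 + 21737 = 21615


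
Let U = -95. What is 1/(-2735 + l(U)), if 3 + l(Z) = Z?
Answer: -1/2833 ≈ -0.00035298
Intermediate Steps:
l(Z) = -3 + Z
1/(-2735 + l(U)) = 1/(-2735 + (-3 - 95)) = 1/(-2735 - 98) = 1/(-2833) = -1/2833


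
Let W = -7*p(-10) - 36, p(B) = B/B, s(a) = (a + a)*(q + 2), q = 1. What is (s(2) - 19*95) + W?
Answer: -1836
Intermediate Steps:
s(a) = 6*a (s(a) = (a + a)*(1 + 2) = (2*a)*3 = 6*a)
p(B) = 1
W = -43 (W = -7*1 - 36 = -7 - 36 = -43)
(s(2) - 19*95) + W = (6*2 - 19*95) - 43 = (12 - 1805) - 43 = -1793 - 43 = -1836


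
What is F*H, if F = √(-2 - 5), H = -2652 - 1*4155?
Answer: -6807*I*√7 ≈ -18010.0*I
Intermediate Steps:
H = -6807 (H = -2652 - 4155 = -6807)
F = I*√7 (F = √(-7) = I*√7 ≈ 2.6458*I)
F*H = (I*√7)*(-6807) = -6807*I*√7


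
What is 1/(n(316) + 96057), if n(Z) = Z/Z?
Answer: 1/96058 ≈ 1.0410e-5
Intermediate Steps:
n(Z) = 1
1/(n(316) + 96057) = 1/(1 + 96057) = 1/96058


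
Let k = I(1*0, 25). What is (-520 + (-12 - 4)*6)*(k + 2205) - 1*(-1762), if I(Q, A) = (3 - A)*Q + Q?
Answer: -1356518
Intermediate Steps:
I(Q, A) = Q + Q*(3 - A) (I(Q, A) = Q*(3 - A) + Q = Q + Q*(3 - A))
k = 0 (k = (1*0)*(4 - 1*25) = 0*(4 - 25) = 0*(-21) = 0)
(-520 + (-12 - 4)*6)*(k + 2205) - 1*(-1762) = (-520 + (-12 - 4)*6)*(0 + 2205) - 1*(-1762) = (-520 - 16*6)*2205 + 1762 = (-520 - 96)*2205 + 1762 = -616*2205 + 1762 = -1358280 + 1762 = -1356518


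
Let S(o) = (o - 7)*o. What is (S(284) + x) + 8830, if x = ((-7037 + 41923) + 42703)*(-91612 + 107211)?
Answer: 1210398309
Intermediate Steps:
S(o) = o*(-7 + o) (S(o) = (-7 + o)*o = o*(-7 + o))
x = 1210310811 (x = (34886 + 42703)*15599 = 77589*15599 = 1210310811)
(S(284) + x) + 8830 = (284*(-7 + 284) + 1210310811) + 8830 = (284*277 + 1210310811) + 8830 = (78668 + 1210310811) + 8830 = 1210389479 + 8830 = 1210398309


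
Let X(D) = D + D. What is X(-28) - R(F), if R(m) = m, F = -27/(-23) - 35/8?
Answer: -9715/184 ≈ -52.799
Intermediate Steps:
X(D) = 2*D
F = -589/184 (F = -27*(-1/23) - 35*1/8 = 27/23 - 35/8 = -589/184 ≈ -3.2011)
X(-28) - R(F) = 2*(-28) - 1*(-589/184) = -56 + 589/184 = -9715/184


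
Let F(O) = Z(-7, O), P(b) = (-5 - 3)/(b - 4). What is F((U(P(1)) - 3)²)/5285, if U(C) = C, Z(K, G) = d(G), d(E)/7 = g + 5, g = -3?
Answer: 2/755 ≈ 0.0026490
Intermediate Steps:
d(E) = 14 (d(E) = 7*(-3 + 5) = 7*2 = 14)
P(b) = -8/(-4 + b)
Z(K, G) = 14
F(O) = 14
F((U(P(1)) - 3)²)/5285 = 14/5285 = 14*(1/5285) = 2/755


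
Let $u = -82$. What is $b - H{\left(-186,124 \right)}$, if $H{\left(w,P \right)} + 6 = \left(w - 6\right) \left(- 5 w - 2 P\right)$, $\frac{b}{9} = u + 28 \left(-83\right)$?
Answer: $109296$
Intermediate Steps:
$b = -21654$ ($b = 9 \left(-82 + 28 \left(-83\right)\right) = 9 \left(-82 - 2324\right) = 9 \left(-2406\right) = -21654$)
$H{\left(w,P \right)} = -6 + \left(-6 + w\right) \left(- 5 w - 2 P\right)$ ($H{\left(w,P \right)} = -6 + \left(w - 6\right) \left(- 5 w - 2 P\right) = -6 + \left(-6 + w\right) \left(- 5 w - 2 P\right)$)
$b - H{\left(-186,124 \right)} = -21654 - \left(-6 - 5 \left(-186\right)^{2} + 12 \cdot 124 + 30 \left(-186\right) - 248 \left(-186\right)\right) = -21654 - \left(-6 - 172980 + 1488 - 5580 + 46128\right) = -21654 - -130950 = -21654 + 130950 = 109296$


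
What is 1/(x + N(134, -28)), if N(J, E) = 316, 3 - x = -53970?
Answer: 1/54289 ≈ 1.8420e-5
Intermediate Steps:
x = 53973 (x = 3 - 1*(-53970) = 3 + 53970 = 53973)
1/(x + N(134, -28)) = 1/(53973 + 316) = 1/54289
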